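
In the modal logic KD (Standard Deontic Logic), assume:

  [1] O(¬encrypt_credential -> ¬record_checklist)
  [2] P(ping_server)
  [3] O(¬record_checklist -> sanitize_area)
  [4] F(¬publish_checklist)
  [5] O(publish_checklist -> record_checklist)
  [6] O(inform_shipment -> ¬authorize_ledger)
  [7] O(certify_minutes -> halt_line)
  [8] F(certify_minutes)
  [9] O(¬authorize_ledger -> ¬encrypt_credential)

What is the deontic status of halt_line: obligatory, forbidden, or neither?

Neither

Premise 7 is O(certify_minutes -> halt_line), but O(certify_minutes) is not derivable from the premises, so it does not yield O(halt_line).
No premise or chain of K-axiom applications forces O(halt_line), and none forces O(¬halt_line). So halt_line is neither obligatory nor forbidden under these norms.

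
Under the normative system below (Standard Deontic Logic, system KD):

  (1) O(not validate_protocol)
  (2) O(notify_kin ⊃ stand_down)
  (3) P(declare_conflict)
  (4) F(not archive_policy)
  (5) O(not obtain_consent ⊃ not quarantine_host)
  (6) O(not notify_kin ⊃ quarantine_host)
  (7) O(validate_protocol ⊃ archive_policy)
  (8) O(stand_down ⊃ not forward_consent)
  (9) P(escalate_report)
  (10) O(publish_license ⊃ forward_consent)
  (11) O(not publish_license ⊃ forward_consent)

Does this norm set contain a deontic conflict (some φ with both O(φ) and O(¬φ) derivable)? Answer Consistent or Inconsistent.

Premise 7 is O(validate_protocol ⊃ archive_policy); even if O(archive_policy) held, inferring O(validate_protocol) would be affirming the consequent — invalid.
So O(validate_protocol) is not derivable, and the apparent clash with O(not validate_protocol) does not arise.
A world satisfying every obligation exists (e.g. archive_policy=true, declare_conflict=false, escalate_report=false, forward_consent=true, notify_kin=false, obtain_consent=true, publish_license=false, quarantine_host=true, stand_down=false, validate_protocol=false); no atom is both obligatory and forbidden, so the set is consistent.

Consistent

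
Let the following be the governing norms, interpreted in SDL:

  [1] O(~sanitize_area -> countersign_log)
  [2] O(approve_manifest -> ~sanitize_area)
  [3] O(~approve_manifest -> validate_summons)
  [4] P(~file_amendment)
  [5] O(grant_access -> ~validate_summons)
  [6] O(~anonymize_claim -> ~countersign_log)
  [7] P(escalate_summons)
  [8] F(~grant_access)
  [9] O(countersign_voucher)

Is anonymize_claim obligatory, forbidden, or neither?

Obligatory

Premise 8, F(~grant_access), is equivalent to O(grant_access).
Premise 5 is O(grant_access -> ~validate_summons); since O(grant_access), deontic closure gives O(~validate_summons).
Premise 3, O(~approve_manifest -> validate_summons), contraposes to O(~validate_summons -> approve_manifest); with O(~validate_summons) we get O(approve_manifest).
Premise 2 is O(approve_manifest -> ~sanitize_area); since O(approve_manifest), deontic closure gives O(~sanitize_area).
With premise 1, O(~sanitize_area -> countersign_log), the K-axiom yields O(countersign_log).
The contrapositive of premise 6 (O(~anonymize_claim -> ~countersign_log)) is O(countersign_log -> anonymize_claim), and O(countersign_log) is already established, so O(anonymize_claim).
Premises 4, 7, 9 do not contribute to this derivation.
Hence anonymize_claim is obligatory.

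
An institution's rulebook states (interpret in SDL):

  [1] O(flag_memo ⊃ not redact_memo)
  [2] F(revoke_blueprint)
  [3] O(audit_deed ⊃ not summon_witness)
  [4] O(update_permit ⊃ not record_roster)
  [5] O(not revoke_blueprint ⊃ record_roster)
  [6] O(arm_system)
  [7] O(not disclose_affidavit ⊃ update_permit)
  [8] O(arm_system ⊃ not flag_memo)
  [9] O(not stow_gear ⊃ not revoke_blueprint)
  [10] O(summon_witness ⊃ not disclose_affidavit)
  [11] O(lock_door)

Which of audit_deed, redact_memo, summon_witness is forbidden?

summon_witness

Premise 2 is F(revoke_blueprint), i.e. O(not revoke_blueprint).
Applying K to premise 5 (O(not revoke_blueprint ⊃ record_roster)) and O(not revoke_blueprint) yields O(record_roster).
Premise 4, O(update_permit ⊃ not record_roster), contraposes to O(record_roster ⊃ not update_permit); with O(record_roster) we get O(not update_permit).
Premise 7 is O(not disclose_affidavit ⊃ update_permit); contrapositively O(not update_permit ⊃ disclose_affidavit). Since O(not update_permit) holds, K gives O(disclose_affidavit).
Premise 10, O(summon_witness ⊃ not disclose_affidavit), contraposes to O(disclose_affidavit ⊃ not summon_witness); with O(disclose_affidavit) we get O(not summon_witness).
So O(not summon_witness) holds, i.e. summon_witness is forbidden. None of the other listed options is forbidden under the premises.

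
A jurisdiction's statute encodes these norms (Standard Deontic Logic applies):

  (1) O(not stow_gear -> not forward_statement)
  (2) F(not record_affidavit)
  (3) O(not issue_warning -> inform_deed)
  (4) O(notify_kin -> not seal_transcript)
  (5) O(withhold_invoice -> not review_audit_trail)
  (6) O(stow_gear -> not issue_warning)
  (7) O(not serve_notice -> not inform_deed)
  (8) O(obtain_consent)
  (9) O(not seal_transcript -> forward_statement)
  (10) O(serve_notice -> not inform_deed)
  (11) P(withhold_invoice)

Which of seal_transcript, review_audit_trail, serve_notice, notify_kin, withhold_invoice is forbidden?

Premises 7 and 10 are O(not serve_notice -> not inform_deed) and O(serve_notice -> not inform_deed); every ideal world satisfies not serve_notice or serve_notice, so in either case not inform_deed holds — hence O(not inform_deed).
The contrapositive of premise 3 (O(not issue_warning -> inform_deed)) is O(not inform_deed -> issue_warning), and O(not inform_deed) is already established, so O(issue_warning).
Premise 6 is O(stow_gear -> not issue_warning); contrapositively O(issue_warning -> not stow_gear). Since O(issue_warning) holds, K gives O(not stow_gear).
From O(not stow_gear) and premise 1, O(not stow_gear -> not forward_statement), we obtain O(not forward_statement).
The contrapositive of premise 9 (O(not seal_transcript -> forward_statement)) is O(not forward_statement -> seal_transcript), and O(not forward_statement) is already established, so O(seal_transcript).
Premise 4, O(notify_kin -> not seal_transcript), contraposes to O(seal_transcript -> not notify_kin); with O(seal_transcript) we get O(not notify_kin).
So O(not notify_kin) holds, i.e. notify_kin is forbidden. None of the other listed options is forbidden under the premises.

notify_kin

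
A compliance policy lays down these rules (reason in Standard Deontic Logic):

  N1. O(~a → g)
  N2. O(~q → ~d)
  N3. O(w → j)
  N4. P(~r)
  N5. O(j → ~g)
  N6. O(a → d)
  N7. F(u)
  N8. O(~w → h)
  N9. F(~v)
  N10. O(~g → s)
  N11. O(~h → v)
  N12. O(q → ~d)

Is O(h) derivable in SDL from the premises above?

By case analysis on ~q: premise 2 gives O(~q → ~d) and premise 12 gives O(q → ~d), so O(~d) either way.
Premise 6 is O(a → d); contrapositively O(~d → ~a). Since O(~d) holds, K gives O(~a).
With premise 1, O(~a → g), the K-axiom yields O(g).
Premise 5, O(j → ~g), contraposes to O(g → ~j); with O(g) we get O(~j).
Premise 3, O(w → j), contraposes to O(~j → ~w); with O(~j) we get O(~w).
Applying K to premise 8 (O(~w → h)) and O(~w) yields O(h).
Premises 4, 7, 9, 10, 11 do not contribute to this derivation.
So O(h) follows.

Yes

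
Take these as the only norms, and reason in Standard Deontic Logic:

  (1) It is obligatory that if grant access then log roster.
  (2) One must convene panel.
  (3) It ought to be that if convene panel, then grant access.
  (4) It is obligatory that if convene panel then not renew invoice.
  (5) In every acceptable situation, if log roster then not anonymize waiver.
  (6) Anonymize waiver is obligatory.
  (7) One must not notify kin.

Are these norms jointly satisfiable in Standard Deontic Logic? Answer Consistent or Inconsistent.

Premise 6 gives O(anonymize_waiver).
Premise 5, O(log_roster → ¬anonymize_waiver), contraposes to O(anonymize_waiver → ¬log_roster); with O(anonymize_waiver) we get O(¬log_roster).
Premise 1, O(grant_access → log_roster), contraposes to O(¬log_roster → ¬grant_access); with O(¬log_roster) we get O(¬grant_access).
Premise 3 is O(convene_panel → grant_access); contrapositively O(¬grant_access → ¬convene_panel). Since O(¬grant_access) holds, K gives O(¬convene_panel).
Yet premise 2 states O(convene_panel).
We now have both O(¬convene_panel) and O(convene_panel) — convene_panel is simultaneously obligatory and forbidden, violating the D-axiom.

Inconsistent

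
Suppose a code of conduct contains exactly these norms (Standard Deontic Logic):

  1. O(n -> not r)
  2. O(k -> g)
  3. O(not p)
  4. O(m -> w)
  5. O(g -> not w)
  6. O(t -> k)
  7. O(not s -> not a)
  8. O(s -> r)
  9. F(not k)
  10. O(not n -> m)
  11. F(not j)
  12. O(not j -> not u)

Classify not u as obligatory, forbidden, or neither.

Neither

Premise 12 is O(not j -> not u), but O(not j) is not derivable from the premises, so it does not yield O(not u).
No premise or chain of K-axiom applications forces O(not u), and none forces O(u). So not u is neither obligatory nor forbidden under these norms.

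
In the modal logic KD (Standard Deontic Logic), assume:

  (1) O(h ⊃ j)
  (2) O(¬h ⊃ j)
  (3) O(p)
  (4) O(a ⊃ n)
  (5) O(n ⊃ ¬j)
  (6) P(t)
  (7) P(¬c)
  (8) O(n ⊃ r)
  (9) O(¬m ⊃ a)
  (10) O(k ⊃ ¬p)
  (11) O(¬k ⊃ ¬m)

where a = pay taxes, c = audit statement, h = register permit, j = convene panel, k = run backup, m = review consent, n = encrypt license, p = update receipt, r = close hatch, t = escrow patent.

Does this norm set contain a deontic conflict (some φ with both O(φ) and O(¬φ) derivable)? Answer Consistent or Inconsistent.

Premises 2 and 1 are O(¬h ⊃ j) and O(h ⊃ j); every ideal world satisfies ¬h or h, so in either case j holds — hence O(j).
Premise 5, O(n ⊃ ¬j), contraposes to O(j ⊃ ¬n); with O(j) we get O(¬n).
The contrapositive of premise 4 (O(a ⊃ n)) is O(¬n ⊃ ¬a), and O(¬n) is already established, so O(¬a).
Premise 9 is O(¬m ⊃ a); contrapositively O(¬a ⊃ m). Since O(¬a) holds, K gives O(m).
Premise 11 is O(¬k ⊃ ¬m); contrapositively O(m ⊃ k). Since O(m) holds, K gives O(k).
Applying K to premise 10 (O(k ⊃ ¬p)) and O(k) yields O(¬p).
However, premise 3 gives O(p).
We now have both O(¬p) and O(p) — p is simultaneously obligatory and forbidden, violating the D-axiom.

Inconsistent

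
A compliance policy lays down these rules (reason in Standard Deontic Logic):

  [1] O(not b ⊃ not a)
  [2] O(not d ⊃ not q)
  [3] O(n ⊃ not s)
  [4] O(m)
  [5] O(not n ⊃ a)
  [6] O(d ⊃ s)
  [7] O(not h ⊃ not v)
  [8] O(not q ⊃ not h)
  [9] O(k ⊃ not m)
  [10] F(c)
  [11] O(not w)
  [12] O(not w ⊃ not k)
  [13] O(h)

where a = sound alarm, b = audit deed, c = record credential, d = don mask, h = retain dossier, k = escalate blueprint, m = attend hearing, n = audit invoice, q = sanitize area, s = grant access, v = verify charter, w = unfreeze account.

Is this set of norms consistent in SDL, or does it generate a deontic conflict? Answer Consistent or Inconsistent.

Consistent

Premise 9 is O(k ⊃ not m), but O(k) is not derivable from the premises, so it does not yield O(not m).
So O(not m) is not derivable, and the apparent clash with O(m) does not arise.
A world satisfying every obligation exists (e.g. a=true, b=true, c=false, d=true, h=true, k=false, m=true, n=false, q=true, s=true, v=false, w=false); no atom is both obligatory and forbidden, so the set is consistent.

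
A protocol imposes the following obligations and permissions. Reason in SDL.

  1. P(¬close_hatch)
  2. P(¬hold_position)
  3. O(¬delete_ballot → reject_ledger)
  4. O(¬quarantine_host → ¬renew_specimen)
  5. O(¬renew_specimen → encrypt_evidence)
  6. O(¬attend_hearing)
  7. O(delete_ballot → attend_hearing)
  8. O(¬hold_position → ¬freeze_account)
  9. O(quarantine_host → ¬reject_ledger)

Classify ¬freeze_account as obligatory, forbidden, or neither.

Premise 8 is O(¬hold_position → ¬freeze_account), but O(¬hold_position) is not derivable from the premises (the permission P(¬hold_position) asserts only ¬O(hold_position), not O(¬hold_position)), so it does not yield O(¬freeze_account).
No premise or chain of K-axiom applications forces O(¬freeze_account), and none forces O(freeze_account). So ¬freeze_account is neither obligatory nor forbidden under these norms.

Neither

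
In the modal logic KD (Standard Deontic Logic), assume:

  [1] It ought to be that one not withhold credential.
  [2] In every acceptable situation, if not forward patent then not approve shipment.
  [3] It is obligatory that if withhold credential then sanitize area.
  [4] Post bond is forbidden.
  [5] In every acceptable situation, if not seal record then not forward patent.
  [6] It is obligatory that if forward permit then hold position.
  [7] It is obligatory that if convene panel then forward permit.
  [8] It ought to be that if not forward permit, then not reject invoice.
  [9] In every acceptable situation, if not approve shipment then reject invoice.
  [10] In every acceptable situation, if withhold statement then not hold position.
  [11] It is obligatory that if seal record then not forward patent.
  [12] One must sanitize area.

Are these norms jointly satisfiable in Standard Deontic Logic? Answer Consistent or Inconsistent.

Consistent

Premise 3 is O(withhold_credential → sanitize_area); even if O(sanitize_area) held, inferring O(withhold_credential) would be affirming the consequent — invalid.
So O(withhold_credential) is not derivable, and the apparent clash with O(¬withhold_credential) does not arise.
A world satisfying every obligation exists (e.g. approve_shipment=false, convene_panel=false, forward_patent=false, forward_permit=true, hold_position=true, post_bond=false, reject_invoice=true, sanitize_area=true, seal_record=false, withhold_credential=false, withhold_statement=false); no atom is both obligatory and forbidden, so the set is consistent.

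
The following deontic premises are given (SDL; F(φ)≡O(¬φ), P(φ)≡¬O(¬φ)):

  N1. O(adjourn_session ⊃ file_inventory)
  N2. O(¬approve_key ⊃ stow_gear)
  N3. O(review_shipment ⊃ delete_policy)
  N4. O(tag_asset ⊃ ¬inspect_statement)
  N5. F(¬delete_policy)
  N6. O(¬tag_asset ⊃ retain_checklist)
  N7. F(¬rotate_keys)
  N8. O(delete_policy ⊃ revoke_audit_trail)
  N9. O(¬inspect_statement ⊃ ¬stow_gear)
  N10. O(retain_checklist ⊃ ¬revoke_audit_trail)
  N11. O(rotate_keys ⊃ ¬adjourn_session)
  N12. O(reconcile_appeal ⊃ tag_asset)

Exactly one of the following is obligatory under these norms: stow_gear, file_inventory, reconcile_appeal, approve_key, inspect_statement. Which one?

approve_key

Premise 5 is F(¬delete_policy), i.e. O(delete_policy).
With premise 8, O(delete_policy ⊃ revoke_audit_trail), the K-axiom yields O(revoke_audit_trail).
Premise 10, O(retain_checklist ⊃ ¬revoke_audit_trail), contraposes to O(revoke_audit_trail ⊃ ¬retain_checklist); with O(revoke_audit_trail) we get O(¬retain_checklist).
The contrapositive of premise 6 (O(¬tag_asset ⊃ retain_checklist)) is O(¬retain_checklist ⊃ tag_asset), and O(¬retain_checklist) is already established, so O(tag_asset).
From O(tag_asset) and premise 4, O(tag_asset ⊃ ¬inspect_statement), we obtain O(¬inspect_statement).
From O(¬inspect_statement) and premise 9, O(¬inspect_statement ⊃ ¬stow_gear), we obtain O(¬stow_gear).
Premise 2, O(¬approve_key ⊃ stow_gear), contraposes to O(¬stow_gear ⊃ approve_key); with O(¬stow_gear) we get O(approve_key).
So O(approve_key) holds — approve_key is obligatory. None of the other listed options is made obligatory by any chain of premises.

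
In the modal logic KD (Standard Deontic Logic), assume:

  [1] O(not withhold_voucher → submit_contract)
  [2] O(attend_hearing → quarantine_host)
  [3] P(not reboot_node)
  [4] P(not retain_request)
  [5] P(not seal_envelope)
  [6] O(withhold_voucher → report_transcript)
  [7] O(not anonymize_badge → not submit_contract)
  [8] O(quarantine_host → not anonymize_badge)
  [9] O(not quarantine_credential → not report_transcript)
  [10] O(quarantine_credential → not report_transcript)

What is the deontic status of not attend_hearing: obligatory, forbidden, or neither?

Obligatory

By case analysis on not quarantine_credential: premise 9 gives O(not quarantine_credential → not report_transcript) and premise 10 gives O(quarantine_credential → not report_transcript), so O(not report_transcript) either way.
The contrapositive of premise 6 (O(withhold_voucher → report_transcript)) is O(not report_transcript → not withhold_voucher), and O(not report_transcript) is already established, so O(not withhold_voucher).
From O(not withhold_voucher) and premise 1, O(not withhold_voucher → submit_contract), we obtain O(submit_contract).
Premise 7, O(not anonymize_badge → not submit_contract), contraposes to O(submit_contract → anonymize_badge); with O(submit_contract) we get O(anonymize_badge).
Premise 8 is O(quarantine_host → not anonymize_badge); contrapositively O(anonymize_badge → not quarantine_host). Since O(anonymize_badge) holds, K gives O(not quarantine_host).
Premise 2, O(attend_hearing → quarantine_host), contraposes to O(not quarantine_host → not attend_hearing); with O(not quarantine_host) we get O(not attend_hearing).
Premises 3, 4, 5 do not contribute to this derivation.
Hence not attend_hearing is obligatory.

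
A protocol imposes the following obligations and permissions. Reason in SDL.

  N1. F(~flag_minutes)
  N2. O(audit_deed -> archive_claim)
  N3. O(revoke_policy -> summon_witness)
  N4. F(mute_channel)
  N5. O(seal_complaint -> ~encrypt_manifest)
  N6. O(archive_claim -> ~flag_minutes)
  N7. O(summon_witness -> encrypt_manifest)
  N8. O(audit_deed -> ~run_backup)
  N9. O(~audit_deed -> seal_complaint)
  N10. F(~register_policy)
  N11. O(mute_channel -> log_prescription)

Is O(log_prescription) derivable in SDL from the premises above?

No

Premise 11 is O(mute_channel -> log_prescription), but O(mute_channel) is not derivable from the premises, so it does not yield O(log_prescription).
No other premise forces O(log_prescription). An ideal world satisfying every premise can still have log_prescription false, so O(log_prescription) is not derivable.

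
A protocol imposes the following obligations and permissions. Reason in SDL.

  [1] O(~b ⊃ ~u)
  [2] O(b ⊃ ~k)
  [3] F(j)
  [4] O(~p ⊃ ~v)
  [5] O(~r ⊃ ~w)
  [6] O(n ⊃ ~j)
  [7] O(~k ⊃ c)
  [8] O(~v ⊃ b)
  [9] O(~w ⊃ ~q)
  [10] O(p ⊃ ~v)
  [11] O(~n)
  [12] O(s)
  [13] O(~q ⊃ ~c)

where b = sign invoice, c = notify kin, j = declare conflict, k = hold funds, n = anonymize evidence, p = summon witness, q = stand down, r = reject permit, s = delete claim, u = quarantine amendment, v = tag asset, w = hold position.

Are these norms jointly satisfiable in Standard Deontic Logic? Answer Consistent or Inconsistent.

Premise 6 is O(n ⊃ ~j); even if O(~j) held, inferring O(n) would be affirming the consequent — invalid.
So O(n) is not derivable, and the apparent clash with O(~n) does not arise.
A world satisfying every obligation exists (e.g. b=true, c=true, j=false, k=false, n=false, p=false, q=true, r=true, s=true, u=false, v=false, w=true); no atom is both obligatory and forbidden, so the set is consistent.

Consistent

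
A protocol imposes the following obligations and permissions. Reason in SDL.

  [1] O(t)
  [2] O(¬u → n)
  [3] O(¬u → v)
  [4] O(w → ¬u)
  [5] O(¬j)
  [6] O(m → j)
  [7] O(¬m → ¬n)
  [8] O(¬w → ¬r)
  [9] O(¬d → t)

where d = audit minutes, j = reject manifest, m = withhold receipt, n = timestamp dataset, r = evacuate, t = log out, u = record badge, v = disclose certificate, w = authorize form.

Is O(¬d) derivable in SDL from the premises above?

No

Premise 9 is O(¬d → t); even if O(t) held, inferring O(¬d) would be affirming the consequent — invalid.
No other premise forces O(¬d). An ideal world satisfying every premise can still have ¬d false, so O(¬d) is not derivable.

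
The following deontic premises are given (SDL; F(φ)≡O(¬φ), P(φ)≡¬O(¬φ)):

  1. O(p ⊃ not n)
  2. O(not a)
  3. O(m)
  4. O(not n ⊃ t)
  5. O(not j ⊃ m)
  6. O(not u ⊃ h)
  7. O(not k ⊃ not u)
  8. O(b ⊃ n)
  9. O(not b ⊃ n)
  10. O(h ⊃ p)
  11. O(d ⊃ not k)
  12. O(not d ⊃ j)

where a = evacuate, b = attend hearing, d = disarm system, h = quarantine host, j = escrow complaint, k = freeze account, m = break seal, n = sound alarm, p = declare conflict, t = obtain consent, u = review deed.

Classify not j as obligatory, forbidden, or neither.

Forbidden

By case analysis on not b: premise 9 gives O(not b ⊃ n) and premise 8 gives O(b ⊃ n), so O(n) either way.
Premise 1 is O(p ⊃ not n); contrapositively O(n ⊃ not p). Since O(n) holds, K gives O(not p).
The contrapositive of premise 10 (O(h ⊃ p)) is O(not p ⊃ not h), and O(not p) is already established, so O(not h).
Premise 6 is O(not u ⊃ h); contrapositively O(not h ⊃ u). Since O(not h) holds, K gives O(u).
The contrapositive of premise 7 (O(not k ⊃ not u)) is O(u ⊃ k), and O(u) is already established, so O(k).
The contrapositive of premise 11 (O(d ⊃ not k)) is O(k ⊃ not d), and O(k) is already established, so O(not d).
With premise 12, O(not d ⊃ j), the K-axiom yields O(j).
Premises 2, 3, 4, 5 do not contribute to this derivation.
Thus O(j), which is F(not j): not j is forbidden.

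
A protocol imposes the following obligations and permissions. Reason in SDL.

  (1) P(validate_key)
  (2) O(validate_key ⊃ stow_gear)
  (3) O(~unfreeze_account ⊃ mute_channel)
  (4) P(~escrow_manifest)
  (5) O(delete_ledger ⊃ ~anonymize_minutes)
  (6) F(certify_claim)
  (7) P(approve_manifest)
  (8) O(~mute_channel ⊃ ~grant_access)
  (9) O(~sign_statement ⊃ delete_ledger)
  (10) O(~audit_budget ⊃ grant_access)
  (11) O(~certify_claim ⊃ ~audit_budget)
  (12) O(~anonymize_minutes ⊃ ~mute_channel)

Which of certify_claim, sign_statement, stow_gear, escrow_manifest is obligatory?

sign_statement

F(certify_claim) at premise 6 means O(~certify_claim).
Premise 11 is O(~certify_claim ⊃ ~audit_budget); since O(~certify_claim), deontic closure gives O(~audit_budget).
From O(~audit_budget) and premise 10, O(~audit_budget ⊃ grant_access), we obtain O(grant_access).
Premise 8, O(~mute_channel ⊃ ~grant_access), contraposes to O(grant_access ⊃ mute_channel); with O(grant_access) we get O(mute_channel).
Premise 12 is O(~anonymize_minutes ⊃ ~mute_channel); contrapositively O(mute_channel ⊃ anonymize_minutes). Since O(mute_channel) holds, K gives O(anonymize_minutes).
Premise 5 is O(delete_ledger ⊃ ~anonymize_minutes); contrapositively O(anonymize_minutes ⊃ ~delete_ledger). Since O(anonymize_minutes) holds, K gives O(~delete_ledger).
Premise 9, O(~sign_statement ⊃ delete_ledger), contraposes to O(~delete_ledger ⊃ sign_statement); with O(~delete_ledger) we get O(sign_statement).
So O(sign_statement) holds — sign_statement is obligatory. None of the other listed options is made obligatory by any chain of premises.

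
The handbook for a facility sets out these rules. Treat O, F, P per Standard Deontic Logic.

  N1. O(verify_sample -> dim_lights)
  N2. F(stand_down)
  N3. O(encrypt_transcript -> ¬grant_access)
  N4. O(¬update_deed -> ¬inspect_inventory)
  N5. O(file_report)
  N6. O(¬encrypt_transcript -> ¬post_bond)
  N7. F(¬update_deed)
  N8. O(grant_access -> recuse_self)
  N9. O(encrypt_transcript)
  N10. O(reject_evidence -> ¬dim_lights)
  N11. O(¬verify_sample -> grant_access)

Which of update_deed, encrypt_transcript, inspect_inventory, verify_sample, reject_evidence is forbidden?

reject_evidence

Premise 9 states O(encrypt_transcript) outright.
Applying K to premise 3 (O(encrypt_transcript -> ¬grant_access)) and O(encrypt_transcript) yields O(¬grant_access).
The contrapositive of premise 11 (O(¬verify_sample -> grant_access)) is O(¬grant_access -> verify_sample), and O(¬grant_access) is already established, so O(verify_sample).
Premise 1 is O(verify_sample -> dim_lights); since O(verify_sample), deontic closure gives O(dim_lights).
The contrapositive of premise 10 (O(reject_evidence -> ¬dim_lights)) is O(dim_lights -> ¬reject_evidence), and O(dim_lights) is already established, so O(¬reject_evidence).
So O(¬reject_evidence) holds, i.e. reject_evidence is forbidden. None of the other listed options is forbidden under the premises.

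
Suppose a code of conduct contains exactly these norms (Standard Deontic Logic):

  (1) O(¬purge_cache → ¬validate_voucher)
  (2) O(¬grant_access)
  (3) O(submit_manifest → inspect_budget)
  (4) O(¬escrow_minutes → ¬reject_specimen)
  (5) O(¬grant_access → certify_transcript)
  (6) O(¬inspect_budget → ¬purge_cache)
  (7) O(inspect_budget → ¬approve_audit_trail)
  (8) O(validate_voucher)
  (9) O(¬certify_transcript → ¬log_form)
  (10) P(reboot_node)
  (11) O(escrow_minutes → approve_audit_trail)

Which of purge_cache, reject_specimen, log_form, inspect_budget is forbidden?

reject_specimen

Premise 8 states O(validate_voucher) outright.
Premise 1 is O(¬purge_cache → ¬validate_voucher); contrapositively O(validate_voucher → purge_cache). Since O(validate_voucher) holds, K gives O(purge_cache).
Premise 6 is O(¬inspect_budget → ¬purge_cache); contrapositively O(purge_cache → inspect_budget). Since O(purge_cache) holds, K gives O(inspect_budget).
From O(inspect_budget) and premise 7, O(inspect_budget → ¬approve_audit_trail), we obtain O(¬approve_audit_trail).
The contrapositive of premise 11 (O(escrow_minutes → approve_audit_trail)) is O(¬approve_audit_trail → ¬escrow_minutes), and O(¬approve_audit_trail) is already established, so O(¬escrow_minutes).
From O(¬escrow_minutes) and premise 4, O(¬escrow_minutes → ¬reject_specimen), we obtain O(¬reject_specimen).
So O(¬reject_specimen) holds, i.e. reject_specimen is forbidden. None of the other listed options is forbidden under the premises.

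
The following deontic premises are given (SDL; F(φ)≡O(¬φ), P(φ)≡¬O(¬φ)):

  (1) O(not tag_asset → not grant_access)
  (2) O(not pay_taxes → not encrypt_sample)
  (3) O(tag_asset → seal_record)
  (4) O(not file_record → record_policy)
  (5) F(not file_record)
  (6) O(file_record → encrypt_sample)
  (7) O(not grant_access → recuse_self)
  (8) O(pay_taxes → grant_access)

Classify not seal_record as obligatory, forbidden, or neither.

Premise 5, F(not file_record), is equivalent to O(file_record).
With premise 6, O(file_record → encrypt_sample), the K-axiom yields O(encrypt_sample).
Premise 2, O(not pay_taxes → not encrypt_sample), contraposes to O(encrypt_sample → pay_taxes); with O(encrypt_sample) we get O(pay_taxes).
Applying K to premise 8 (O(pay_taxes → grant_access)) and O(pay_taxes) yields O(grant_access).
Premise 1, O(not tag_asset → not grant_access), contraposes to O(grant_access → tag_asset); with O(grant_access) we get O(tag_asset).
Premise 3 is O(tag_asset → seal_record); since O(tag_asset), deontic closure gives O(seal_record).
Premises 4, 7 do not contribute to this derivation.
Thus O(seal_record), which is F(not seal_record): not seal_record is forbidden.

Forbidden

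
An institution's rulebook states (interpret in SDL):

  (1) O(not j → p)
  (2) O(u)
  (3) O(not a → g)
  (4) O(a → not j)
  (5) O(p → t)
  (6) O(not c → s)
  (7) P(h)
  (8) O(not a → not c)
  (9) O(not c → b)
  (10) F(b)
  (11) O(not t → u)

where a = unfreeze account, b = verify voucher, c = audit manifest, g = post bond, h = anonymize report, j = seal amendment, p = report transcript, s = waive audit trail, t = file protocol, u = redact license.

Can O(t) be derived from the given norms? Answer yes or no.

Premise 10 is F(b), i.e. O(not b).
Premise 9 is O(not c → b); contrapositively O(not b → c). Since O(not b) holds, K gives O(c).
Premise 8, O(not a → not c), contraposes to O(c → a); with O(c) we get O(a).
With premise 4, O(a → not j), the K-axiom yields O(not j).
Premise 1 is O(not j → p); since O(not j), deontic closure gives O(p).
With premise 5, O(p → t), the K-axiom yields O(t).
Premises 2, 3, 6, 7, 11 do not contribute to this derivation.
So O(t) follows.

Yes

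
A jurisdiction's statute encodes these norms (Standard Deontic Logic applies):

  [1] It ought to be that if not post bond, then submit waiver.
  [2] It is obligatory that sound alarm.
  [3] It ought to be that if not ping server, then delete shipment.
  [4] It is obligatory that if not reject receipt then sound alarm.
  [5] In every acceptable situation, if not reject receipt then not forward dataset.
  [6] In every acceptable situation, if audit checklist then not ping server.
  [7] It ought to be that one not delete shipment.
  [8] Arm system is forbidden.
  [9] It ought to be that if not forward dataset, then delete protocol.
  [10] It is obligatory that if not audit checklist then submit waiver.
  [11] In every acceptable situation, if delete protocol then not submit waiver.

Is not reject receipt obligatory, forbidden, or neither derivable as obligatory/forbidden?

From premise 7 we have O(¬delete_shipment).
Premise 3 is O(¬ping_server → delete_shipment); contrapositively O(¬delete_shipment → ping_server). Since O(¬delete_shipment) holds, K gives O(ping_server).
Premise 6 is O(audit_checklist → ¬ping_server); contrapositively O(ping_server → ¬audit_checklist). Since O(ping_server) holds, K gives O(¬audit_checklist).
Applying K to premise 10 (O(¬audit_checklist → submit_waiver)) and O(¬audit_checklist) yields O(submit_waiver).
Premise 11, O(delete_protocol → ¬submit_waiver), contraposes to O(submit_waiver → ¬delete_protocol); with O(submit_waiver) we get O(¬delete_protocol).
Premise 9, O(¬forward_dataset → delete_protocol), contraposes to O(¬delete_protocol → forward_dataset); with O(¬delete_protocol) we get O(forward_dataset).
Premise 5 is O(¬reject_receipt → ¬forward_dataset); contrapositively O(forward_dataset → reject_receipt). Since O(forward_dataset) holds, K gives O(reject_receipt).
Premises 1, 2, 4, 8 do not contribute to this derivation.
Thus O(reject_receipt), which is F(¬reject_receipt): ¬reject_receipt is forbidden.

Forbidden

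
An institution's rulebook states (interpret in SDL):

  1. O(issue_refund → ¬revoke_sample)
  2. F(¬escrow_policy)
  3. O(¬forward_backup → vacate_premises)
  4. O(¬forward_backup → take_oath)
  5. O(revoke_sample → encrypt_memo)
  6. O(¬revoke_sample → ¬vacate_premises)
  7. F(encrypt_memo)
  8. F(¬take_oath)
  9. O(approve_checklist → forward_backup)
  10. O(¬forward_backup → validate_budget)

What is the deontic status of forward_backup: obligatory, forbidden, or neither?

F(encrypt_memo) at premise 7 means O(¬encrypt_memo).
The contrapositive of premise 5 (O(revoke_sample → encrypt_memo)) is O(¬encrypt_memo → ¬revoke_sample), and O(¬encrypt_memo) is already established, so O(¬revoke_sample).
From O(¬revoke_sample) and premise 6, O(¬revoke_sample → ¬vacate_premises), we obtain O(¬vacate_premises).
The contrapositive of premise 3 (O(¬forward_backup → vacate_premises)) is O(¬vacate_premises → forward_backup), and O(¬vacate_premises) is already established, so O(forward_backup).
Premises 1, 2, 4, 8, 9, 10 do not contribute to this derivation.
Hence forward_backup is obligatory.

Obligatory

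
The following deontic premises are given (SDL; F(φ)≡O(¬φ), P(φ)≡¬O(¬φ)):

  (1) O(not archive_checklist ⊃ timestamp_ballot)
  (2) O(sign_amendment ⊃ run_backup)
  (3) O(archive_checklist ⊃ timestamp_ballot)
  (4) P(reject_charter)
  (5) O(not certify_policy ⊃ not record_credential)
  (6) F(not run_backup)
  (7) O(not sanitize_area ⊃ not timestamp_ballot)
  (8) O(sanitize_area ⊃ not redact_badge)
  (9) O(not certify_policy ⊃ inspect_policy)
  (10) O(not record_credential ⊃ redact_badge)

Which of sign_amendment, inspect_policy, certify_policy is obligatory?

certify_policy

By case analysis on not archive_checklist: premise 1 gives O(not archive_checklist ⊃ timestamp_ballot) and premise 3 gives O(archive_checklist ⊃ timestamp_ballot), so O(timestamp_ballot) either way.
Premise 7 is O(not sanitize_area ⊃ not timestamp_ballot); contrapositively O(timestamp_ballot ⊃ sanitize_area). Since O(timestamp_ballot) holds, K gives O(sanitize_area).
With premise 8, O(sanitize_area ⊃ not redact_badge), the K-axiom yields O(not redact_badge).
Premise 10 is O(not record_credential ⊃ redact_badge); contrapositively O(not redact_badge ⊃ record_credential). Since O(not redact_badge) holds, K gives O(record_credential).
The contrapositive of premise 5 (O(not certify_policy ⊃ not record_credential)) is O(record_credential ⊃ certify_policy), and O(record_credential) is already established, so O(certify_policy).
So O(certify_policy) holds — certify_policy is obligatory. None of the other listed options is made obligatory by any chain of premises.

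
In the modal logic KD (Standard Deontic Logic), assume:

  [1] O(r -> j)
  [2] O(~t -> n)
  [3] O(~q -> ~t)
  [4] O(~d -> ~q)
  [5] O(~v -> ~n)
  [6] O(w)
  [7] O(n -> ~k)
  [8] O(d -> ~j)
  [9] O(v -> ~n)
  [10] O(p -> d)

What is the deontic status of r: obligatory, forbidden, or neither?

Forbidden

By case analysis on ~v: premise 5 gives O(~v -> ~n) and premise 9 gives O(v -> ~n), so O(~n) either way.
Premise 2 is O(~t -> n); contrapositively O(~n -> t). Since O(~n) holds, K gives O(t).
Premise 3 is O(~q -> ~t); contrapositively O(t -> q). Since O(t) holds, K gives O(q).
Premise 4, O(~d -> ~q), contraposes to O(q -> d); with O(q) we get O(d).
Premise 8 is O(d -> ~j); since O(d), deontic closure gives O(~j).
Premise 1, O(r -> j), contraposes to O(~j -> ~r); with O(~j) we get O(~r).
Premises 6, 7, 10 do not contribute to this derivation.
Thus O(~r), which is F(r): r is forbidden.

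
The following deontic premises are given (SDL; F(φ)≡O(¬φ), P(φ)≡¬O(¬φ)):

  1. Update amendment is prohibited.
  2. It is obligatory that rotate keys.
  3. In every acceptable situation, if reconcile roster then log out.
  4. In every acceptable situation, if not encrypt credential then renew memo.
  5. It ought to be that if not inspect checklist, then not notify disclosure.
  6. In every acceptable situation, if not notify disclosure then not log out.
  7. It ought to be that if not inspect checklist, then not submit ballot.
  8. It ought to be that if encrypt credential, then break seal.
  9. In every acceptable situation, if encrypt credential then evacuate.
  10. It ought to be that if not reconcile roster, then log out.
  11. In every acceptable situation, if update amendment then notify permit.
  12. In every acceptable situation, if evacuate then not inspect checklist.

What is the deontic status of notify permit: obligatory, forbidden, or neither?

Premise 11 is O(update_amendment → notify_permit), but O(update_amendment) is not derivable from the premises, so it does not yield O(notify_permit).
No premise or chain of K-axiom applications forces O(notify_permit), and none forces O(¬notify_permit). So notify_permit is neither obligatory nor forbidden under these norms.

Neither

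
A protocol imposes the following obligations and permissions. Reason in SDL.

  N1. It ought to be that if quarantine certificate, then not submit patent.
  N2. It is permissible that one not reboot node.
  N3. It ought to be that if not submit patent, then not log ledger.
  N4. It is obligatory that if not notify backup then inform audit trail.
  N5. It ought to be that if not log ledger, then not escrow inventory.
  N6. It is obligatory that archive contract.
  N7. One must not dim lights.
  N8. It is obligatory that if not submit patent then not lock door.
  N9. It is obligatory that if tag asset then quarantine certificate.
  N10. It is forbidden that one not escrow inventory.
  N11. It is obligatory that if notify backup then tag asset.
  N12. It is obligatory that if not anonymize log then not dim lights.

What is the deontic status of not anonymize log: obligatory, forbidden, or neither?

Neither

Premise 12 is O(¬anonymize_log → ¬dim_lights); even if O(¬dim_lights) held, inferring O(¬anonymize_log) would be affirming the consequent — invalid.
No premise or chain of K-axiom applications forces O(¬anonymize_log), and none forces O(anonymize_log). So ¬anonymize_log is neither obligatory nor forbidden under these norms.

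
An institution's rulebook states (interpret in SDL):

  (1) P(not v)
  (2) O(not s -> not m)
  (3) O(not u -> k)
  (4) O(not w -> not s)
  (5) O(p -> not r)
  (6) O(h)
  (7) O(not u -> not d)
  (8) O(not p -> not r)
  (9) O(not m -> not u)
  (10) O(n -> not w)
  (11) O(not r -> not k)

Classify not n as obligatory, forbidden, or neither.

Premises 8 and 5 cover both cases: O(not p -> not r) and O(p -> not r). Since not p ∨ p is a tautology, O(not r) follows.
With premise 11, O(not r -> not k), the K-axiom yields O(not k).
Premise 3, O(not u -> k), contraposes to O(not k -> u); with O(not k) we get O(u).
Premise 9 is O(not m -> not u); contrapositively O(u -> m). Since O(u) holds, K gives O(m).
The contrapositive of premise 2 (O(not s -> not m)) is O(m -> s), and O(m) is already established, so O(s).
The contrapositive of premise 4 (O(not w -> not s)) is O(s -> w), and O(s) is already established, so O(w).
The contrapositive of premise 10 (O(n -> not w)) is O(w -> not n), and O(w) is already established, so O(not n).
Premises 1, 6, 7 do not contribute to this derivation.
Hence not n is obligatory.

Obligatory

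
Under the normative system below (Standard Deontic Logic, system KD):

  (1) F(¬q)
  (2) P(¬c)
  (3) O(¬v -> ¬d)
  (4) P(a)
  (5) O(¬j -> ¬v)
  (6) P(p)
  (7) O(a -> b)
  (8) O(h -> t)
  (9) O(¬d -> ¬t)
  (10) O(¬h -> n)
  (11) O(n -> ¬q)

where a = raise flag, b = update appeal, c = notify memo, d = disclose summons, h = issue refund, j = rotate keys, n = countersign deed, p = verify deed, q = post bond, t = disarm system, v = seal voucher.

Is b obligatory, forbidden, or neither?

Neither

Premise 7 is O(a -> b), but O(a) is not derivable from the premises (the permission P(a) asserts only ¬O(¬a), not O(a)), so it does not yield O(b).
No premise or chain of K-axiom applications forces O(b), and none forces O(¬b). So b is neither obligatory nor forbidden under these norms.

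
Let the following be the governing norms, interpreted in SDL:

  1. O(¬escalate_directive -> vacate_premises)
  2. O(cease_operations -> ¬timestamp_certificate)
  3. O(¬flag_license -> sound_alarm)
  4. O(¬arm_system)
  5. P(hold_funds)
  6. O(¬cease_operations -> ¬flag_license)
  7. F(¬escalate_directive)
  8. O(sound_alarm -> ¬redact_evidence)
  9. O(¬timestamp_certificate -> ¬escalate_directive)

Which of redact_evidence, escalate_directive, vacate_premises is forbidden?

redact_evidence

F(¬escalate_directive) at premise 7 means O(escalate_directive).
The contrapositive of premise 9 (O(¬timestamp_certificate -> ¬escalate_directive)) is O(escalate_directive -> timestamp_certificate), and O(escalate_directive) is already established, so O(timestamp_certificate).
Premise 2 is O(cease_operations -> ¬timestamp_certificate); contrapositively O(timestamp_certificate -> ¬cease_operations). Since O(timestamp_certificate) holds, K gives O(¬cease_operations).
From O(¬cease_operations) and premise 6, O(¬cease_operations -> ¬flag_license), we obtain O(¬flag_license).
Applying K to premise 3 (O(¬flag_license -> sound_alarm)) and O(¬flag_license) yields O(sound_alarm).
From O(sound_alarm) and premise 8, O(sound_alarm -> ¬redact_evidence), we obtain O(¬redact_evidence).
So O(¬redact_evidence) holds, i.e. redact_evidence is forbidden. None of the other listed options is forbidden under the premises.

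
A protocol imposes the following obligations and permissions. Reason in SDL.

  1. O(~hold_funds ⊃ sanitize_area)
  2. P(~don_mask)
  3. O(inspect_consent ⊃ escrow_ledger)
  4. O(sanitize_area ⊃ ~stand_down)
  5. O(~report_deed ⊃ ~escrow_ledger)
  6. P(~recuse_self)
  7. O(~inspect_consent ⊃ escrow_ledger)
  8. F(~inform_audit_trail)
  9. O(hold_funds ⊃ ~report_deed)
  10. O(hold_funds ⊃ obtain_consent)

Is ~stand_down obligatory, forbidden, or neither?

Obligatory

By case analysis on inspect_consent: premise 3 gives O(inspect_consent ⊃ escrow_ledger) and premise 7 gives O(~inspect_consent ⊃ escrow_ledger), so O(escrow_ledger) either way.
The contrapositive of premise 5 (O(~report_deed ⊃ ~escrow_ledger)) is O(escrow_ledger ⊃ report_deed), and O(escrow_ledger) is already established, so O(report_deed).
The contrapositive of premise 9 (O(hold_funds ⊃ ~report_deed)) is O(report_deed ⊃ ~hold_funds), and O(report_deed) is already established, so O(~hold_funds).
With premise 1, O(~hold_funds ⊃ sanitize_area), the K-axiom yields O(sanitize_area).
Applying K to premise 4 (O(sanitize_area ⊃ ~stand_down)) and O(sanitize_area) yields O(~stand_down).
Premises 2, 6, 8, 10 do not contribute to this derivation.
Hence ~stand_down is obligatory.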